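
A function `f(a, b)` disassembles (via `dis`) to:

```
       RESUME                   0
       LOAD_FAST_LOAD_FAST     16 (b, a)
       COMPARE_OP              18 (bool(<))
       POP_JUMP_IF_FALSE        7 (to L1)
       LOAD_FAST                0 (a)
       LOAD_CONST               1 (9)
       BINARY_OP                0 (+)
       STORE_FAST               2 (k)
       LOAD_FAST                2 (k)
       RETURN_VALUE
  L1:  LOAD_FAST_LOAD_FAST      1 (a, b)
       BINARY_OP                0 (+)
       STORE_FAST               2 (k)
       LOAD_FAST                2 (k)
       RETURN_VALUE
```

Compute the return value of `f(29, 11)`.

LOAD_FAST_LOAD_FAST b,a → push 11,29. Stack: [11, 29]
COMPARE_OP bool(<) → 11 vs 29 = True. Stack: [True]
POP_JUMP_IF_FALSE → pop True; no jump. Stack: []
LOAD_FAST a → push 29. Stack: [29]
LOAD_CONST → push 9. Stack: [29, 9]
BINARY_OP + → 29 + 9 = 38. Stack: [38]
STORE_FAST k → k=38. Stack: []
LOAD_FAST k → push 38. Stack: [38]
RETURN_VALUE → return 38.

38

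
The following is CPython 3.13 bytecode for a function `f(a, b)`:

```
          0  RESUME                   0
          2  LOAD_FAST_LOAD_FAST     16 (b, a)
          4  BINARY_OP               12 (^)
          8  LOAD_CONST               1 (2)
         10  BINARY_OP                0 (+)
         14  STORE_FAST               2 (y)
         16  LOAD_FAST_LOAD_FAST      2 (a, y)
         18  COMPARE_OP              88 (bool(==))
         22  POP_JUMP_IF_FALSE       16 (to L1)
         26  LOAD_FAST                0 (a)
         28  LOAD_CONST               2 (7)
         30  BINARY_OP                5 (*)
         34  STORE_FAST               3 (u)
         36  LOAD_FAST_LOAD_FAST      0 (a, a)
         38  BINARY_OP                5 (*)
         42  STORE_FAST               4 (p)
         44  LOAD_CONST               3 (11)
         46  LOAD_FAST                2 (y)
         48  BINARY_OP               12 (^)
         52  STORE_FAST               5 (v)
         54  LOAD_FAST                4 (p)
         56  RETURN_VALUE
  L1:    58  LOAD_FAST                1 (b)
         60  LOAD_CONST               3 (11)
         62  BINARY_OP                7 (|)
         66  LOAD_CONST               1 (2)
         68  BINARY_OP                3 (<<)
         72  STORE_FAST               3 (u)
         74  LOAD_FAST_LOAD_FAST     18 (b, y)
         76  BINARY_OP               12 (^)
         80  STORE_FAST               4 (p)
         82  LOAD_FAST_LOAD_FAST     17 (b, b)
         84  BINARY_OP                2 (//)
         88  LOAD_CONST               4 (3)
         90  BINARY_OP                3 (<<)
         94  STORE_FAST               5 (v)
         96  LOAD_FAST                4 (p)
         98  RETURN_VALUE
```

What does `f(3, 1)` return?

5

LOAD_FAST_LOAD_FAST b,a → push 1,3. Stack: [1, 3]
BINARY_OP ^ → 1 ^ 3 = 2. Stack: [2]
LOAD_CONST → push 2. Stack: [2, 2]
BINARY_OP + → 2 + 2 = 4. Stack: [4]
STORE_FAST y → y=4. Stack: []
LOAD_FAST_LOAD_FAST a,y → push 3,4. Stack: [3, 4]
COMPARE_OP bool(==) → 3 vs 4 = False. Stack: [False]
POP_JUMP_IF_FALSE → pop False; jump. Stack: []
LOAD_FAST b → push 1. Stack: [1]
LOAD_CONST → push 11. Stack: [1, 11]
BINARY_OP | → 1 | 11 = 11. Stack: [11]
LOAD_CONST → push 2. Stack: [11, 2]
BINARY_OP << → 11 << 2 = 44. Stack: [44]
STORE_FAST u → u=44. Stack: []
LOAD_FAST_LOAD_FAST b,y → push 1,4. Stack: [1, 4]
BINARY_OP ^ → 1 ^ 4 = 5. Stack: [5]
STORE_FAST p → p=5. Stack: []
LOAD_FAST_LOAD_FAST b,b → push 1,1. Stack: [1, 1]
BINARY_OP // → 1 // 1 = 1. Stack: [1]
LOAD_CONST → push 3. Stack: [1, 3]
BINARY_OP << → 1 << 3 = 8. Stack: [8]
STORE_FAST v → v=8. Stack: []
LOAD_FAST p → push 5. Stack: [5]
RETURN_VALUE → return 5.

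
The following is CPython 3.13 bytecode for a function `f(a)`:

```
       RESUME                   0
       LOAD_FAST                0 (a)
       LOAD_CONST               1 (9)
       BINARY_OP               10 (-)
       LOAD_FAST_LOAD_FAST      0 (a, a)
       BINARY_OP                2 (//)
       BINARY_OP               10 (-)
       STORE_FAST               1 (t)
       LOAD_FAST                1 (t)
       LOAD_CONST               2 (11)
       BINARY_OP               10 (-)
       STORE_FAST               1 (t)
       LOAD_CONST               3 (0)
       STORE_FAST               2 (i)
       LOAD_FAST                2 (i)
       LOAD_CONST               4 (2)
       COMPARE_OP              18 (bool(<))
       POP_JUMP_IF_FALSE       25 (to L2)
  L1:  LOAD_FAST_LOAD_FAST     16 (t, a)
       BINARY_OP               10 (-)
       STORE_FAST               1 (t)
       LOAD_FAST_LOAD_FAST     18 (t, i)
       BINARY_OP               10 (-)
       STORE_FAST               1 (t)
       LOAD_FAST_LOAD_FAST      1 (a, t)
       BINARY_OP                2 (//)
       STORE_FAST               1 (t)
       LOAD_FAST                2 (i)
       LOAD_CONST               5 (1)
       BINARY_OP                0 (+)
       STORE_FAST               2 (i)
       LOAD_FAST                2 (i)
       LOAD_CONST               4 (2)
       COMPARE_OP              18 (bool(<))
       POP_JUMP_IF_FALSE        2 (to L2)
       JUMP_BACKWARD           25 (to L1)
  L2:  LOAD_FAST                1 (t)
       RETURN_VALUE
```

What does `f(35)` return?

LOAD_FAST a → push 35. Stack: [35]
LOAD_CONST → push 9. Stack: [35, 9]
BINARY_OP - → 35 - 9 = 26. Stack: [26]
LOAD_FAST_LOAD_FAST a,a → push 35,35. Stack: [26, 35, 35]
BINARY_OP // → 35 // 35 = 1. Stack: [26, 1]
BINARY_OP - → 26 - 1 = 25. Stack: [25]
STORE_FAST t → t=25. Stack: []
LOAD_FAST t → push 25. Stack: [25]
LOAD_CONST → push 11. Stack: [25, 11]
BINARY_OP - → 25 - 11 = 14. Stack: [14]
STORE_FAST t → t=14. Stack: []
LOAD_CONST → push 0. Stack: [0]
STORE_FAST i → i=0. Stack: []
LOAD_FAST i → push 0. Stack: [0]
LOAD_CONST → push 2. Stack: [0, 2]
COMPARE_OP bool(<) → 0 vs 2 = True. Stack: [True]
POP_JUMP_IF_FALSE → pop True; no jump. Stack: []
LOAD_FAST_LOAD_FAST t,a → push 14,35. Stack: [14, 35]
BINARY_OP - → 14 - 35 = -21. Stack: [-21]
STORE_FAST t → t=-21. Stack: []
LOAD_FAST_LOAD_FAST t,i → push -21,0. Stack: [-21, 0]
BINARY_OP - → -21 - 0 = -21. Stack: [-21]
STORE_FAST t → t=-21. Stack: []
LOAD_FAST_LOAD_FAST a,t → push 35,-21. Stack: [35, -21]
BINARY_OP // → 35 // -21 = -2. Stack: [-2]
STORE_FAST t → t=-2. Stack: []
LOAD_FAST i → push 0. Stack: [0]
LOAD_CONST → push 1. Stack: [0, 1]
BINARY_OP + → 0 + 1 = 1. Stack: [1]
STORE_FAST i → i=1. Stack: []
LOAD_FAST i → push 1. Stack: [1]
LOAD_CONST → push 2. Stack: [1, 2]
COMPARE_OP bool(<) → 1 vs 2 = True. Stack: [True]
POP_JUMP_IF_FALSE → pop True; no jump. Stack: []
LOAD_FAST_LOAD_FAST t,a → push -2,35. Stack: [-2, 35]
BINARY_OP - → -2 - 35 = -37. Stack: [-37]
STORE_FAST t → t=-37. Stack: []
LOAD_FAST_LOAD_FAST t,i → push -37,1. Stack: [-37, 1]
BINARY_OP - → -37 - 1 = -38. Stack: [-38]
STORE_FAST t → t=-38. Stack: []
LOAD_FAST_LOAD_FAST a,t → push 35,-38. Stack: [35, -38]
BINARY_OP // → 35 // -38 = -1. Stack: [-1]
STORE_FAST t → t=-1. Stack: []
LOAD_FAST i → push 1. Stack: [1]
LOAD_CONST → push 1. Stack: [1, 1]
BINARY_OP + → 1 + 1 = 2. Stack: [2]
STORE_FAST i → i=2. Stack: []
LOAD_FAST i → push 2. Stack: [2]
LOAD_CONST → push 2. Stack: [2, 2]
COMPARE_OP bool(<) → 2 vs 2 = False. Stack: [False]
POP_JUMP_IF_FALSE → pop False; jump. Stack: []
LOAD_FAST t → push -1. Stack: [-1]
RETURN_VALUE → return -1.

-1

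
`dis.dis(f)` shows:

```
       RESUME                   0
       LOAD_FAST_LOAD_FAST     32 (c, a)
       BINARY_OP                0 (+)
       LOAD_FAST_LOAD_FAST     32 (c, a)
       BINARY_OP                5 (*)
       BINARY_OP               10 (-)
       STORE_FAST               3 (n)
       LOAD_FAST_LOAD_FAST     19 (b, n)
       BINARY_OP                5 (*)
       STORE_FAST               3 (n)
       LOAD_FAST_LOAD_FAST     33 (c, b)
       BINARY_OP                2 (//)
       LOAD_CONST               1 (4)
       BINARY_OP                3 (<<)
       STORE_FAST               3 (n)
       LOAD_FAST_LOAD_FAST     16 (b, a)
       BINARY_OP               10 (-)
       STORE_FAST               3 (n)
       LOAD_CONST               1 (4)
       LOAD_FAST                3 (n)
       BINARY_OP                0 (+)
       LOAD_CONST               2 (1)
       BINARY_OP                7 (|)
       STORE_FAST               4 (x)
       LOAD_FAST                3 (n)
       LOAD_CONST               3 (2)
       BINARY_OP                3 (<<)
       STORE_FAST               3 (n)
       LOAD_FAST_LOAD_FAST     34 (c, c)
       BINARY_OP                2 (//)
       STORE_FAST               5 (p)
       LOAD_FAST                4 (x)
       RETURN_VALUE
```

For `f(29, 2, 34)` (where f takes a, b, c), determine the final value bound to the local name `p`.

1

LOAD_FAST_LOAD_FAST c,a → push 34,29. Stack: [34, 29]
BINARY_OP + → 34 + 29 = 63. Stack: [63]
LOAD_FAST_LOAD_FAST c,a → push 34,29. Stack: [63, 34, 29]
BINARY_OP * → 34 * 29 = 986. Stack: [63, 986]
BINARY_OP - → 63 - 986 = -923. Stack: [-923]
STORE_FAST n → n=-923. Stack: []
LOAD_FAST_LOAD_FAST b,n → push 2,-923. Stack: [2, -923]
BINARY_OP * → 2 * -923 = -1846. Stack: [-1846]
STORE_FAST n → n=-1846. Stack: []
LOAD_FAST_LOAD_FAST c,b → push 34,2. Stack: [34, 2]
BINARY_OP // → 34 // 2 = 17. Stack: [17]
LOAD_CONST → push 4. Stack: [17, 4]
BINARY_OP << → 17 << 4 = 272. Stack: [272]
STORE_FAST n → n=272. Stack: []
LOAD_FAST_LOAD_FAST b,a → push 2,29. Stack: [2, 29]
BINARY_OP - → 2 - 29 = -27. Stack: [-27]
STORE_FAST n → n=-27. Stack: []
LOAD_CONST → push 4. Stack: [4]
LOAD_FAST n → push -27. Stack: [4, -27]
BINARY_OP + → 4 + -27 = -23. Stack: [-23]
LOAD_CONST → push 1. Stack: [-23, 1]
BINARY_OP | → -23 | 1 = -23. Stack: [-23]
STORE_FAST x → x=-23. Stack: []
LOAD_FAST n → push -27. Stack: [-27]
LOAD_CONST → push 2. Stack: [-27, 2]
BINARY_OP << → -27 << 2 = -108. Stack: [-108]
STORE_FAST n → n=-108. Stack: []
LOAD_FAST_LOAD_FAST c,c → push 34,34. Stack: [34, 34]
BINARY_OP // → 34 // 34 = 1. Stack: [1]
STORE_FAST p → p=1. Stack: []
LOAD_FAST x → push -23. Stack: [-23]
RETURN_VALUE → return -23.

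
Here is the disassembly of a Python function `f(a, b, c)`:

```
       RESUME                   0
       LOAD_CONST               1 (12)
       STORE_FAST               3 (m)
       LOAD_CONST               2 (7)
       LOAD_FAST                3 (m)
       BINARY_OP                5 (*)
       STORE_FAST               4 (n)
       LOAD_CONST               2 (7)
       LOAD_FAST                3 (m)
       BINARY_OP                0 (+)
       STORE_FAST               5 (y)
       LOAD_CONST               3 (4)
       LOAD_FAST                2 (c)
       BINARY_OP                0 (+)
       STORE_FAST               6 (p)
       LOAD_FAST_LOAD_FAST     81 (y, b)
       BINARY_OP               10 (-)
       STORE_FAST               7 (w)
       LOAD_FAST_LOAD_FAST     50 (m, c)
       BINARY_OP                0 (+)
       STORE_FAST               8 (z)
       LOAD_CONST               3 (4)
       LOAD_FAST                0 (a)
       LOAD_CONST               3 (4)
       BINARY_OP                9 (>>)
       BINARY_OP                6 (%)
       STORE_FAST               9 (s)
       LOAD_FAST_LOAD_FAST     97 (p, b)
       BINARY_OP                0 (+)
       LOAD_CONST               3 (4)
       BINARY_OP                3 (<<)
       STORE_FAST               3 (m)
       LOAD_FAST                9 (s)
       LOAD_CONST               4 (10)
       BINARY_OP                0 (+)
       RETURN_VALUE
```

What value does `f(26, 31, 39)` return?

LOAD_CONST → push 12. Stack: [12]
STORE_FAST m → m=12. Stack: []
LOAD_CONST → push 7. Stack: [7]
LOAD_FAST m → push 12. Stack: [7, 12]
BINARY_OP * → 7 * 12 = 84. Stack: [84]
STORE_FAST n → n=84. Stack: []
LOAD_CONST → push 7. Stack: [7]
LOAD_FAST m → push 12. Stack: [7, 12]
BINARY_OP + → 7 + 12 = 19. Stack: [19]
STORE_FAST y → y=19. Stack: []
LOAD_CONST → push 4. Stack: [4]
LOAD_FAST c → push 39. Stack: [4, 39]
BINARY_OP + → 4 + 39 = 43. Stack: [43]
STORE_FAST p → p=43. Stack: []
LOAD_FAST_LOAD_FAST y,b → push 19,31. Stack: [19, 31]
BINARY_OP - → 19 - 31 = -12. Stack: [-12]
STORE_FAST w → w=-12. Stack: []
LOAD_FAST_LOAD_FAST m,c → push 12,39. Stack: [12, 39]
BINARY_OP + → 12 + 39 = 51. Stack: [51]
STORE_FAST z → z=51. Stack: []
LOAD_CONST → push 4. Stack: [4]
LOAD_FAST a → push 26. Stack: [4, 26]
LOAD_CONST → push 4. Stack: [4, 26, 4]
BINARY_OP >> → 26 >> 4 = 1. Stack: [4, 1]
BINARY_OP % → 4 % 1 = 0. Stack: [0]
STORE_FAST s → s=0. Stack: []
LOAD_FAST_LOAD_FAST p,b → push 43,31. Stack: [43, 31]
BINARY_OP + → 43 + 31 = 74. Stack: [74]
LOAD_CONST → push 4. Stack: [74, 4]
BINARY_OP << → 74 << 4 = 1184. Stack: [1184]
STORE_FAST m → m=1184. Stack: []
LOAD_FAST s → push 0. Stack: [0]
LOAD_CONST → push 10. Stack: [0, 10]
BINARY_OP + → 0 + 10 = 10. Stack: [10]
RETURN_VALUE → return 10.

10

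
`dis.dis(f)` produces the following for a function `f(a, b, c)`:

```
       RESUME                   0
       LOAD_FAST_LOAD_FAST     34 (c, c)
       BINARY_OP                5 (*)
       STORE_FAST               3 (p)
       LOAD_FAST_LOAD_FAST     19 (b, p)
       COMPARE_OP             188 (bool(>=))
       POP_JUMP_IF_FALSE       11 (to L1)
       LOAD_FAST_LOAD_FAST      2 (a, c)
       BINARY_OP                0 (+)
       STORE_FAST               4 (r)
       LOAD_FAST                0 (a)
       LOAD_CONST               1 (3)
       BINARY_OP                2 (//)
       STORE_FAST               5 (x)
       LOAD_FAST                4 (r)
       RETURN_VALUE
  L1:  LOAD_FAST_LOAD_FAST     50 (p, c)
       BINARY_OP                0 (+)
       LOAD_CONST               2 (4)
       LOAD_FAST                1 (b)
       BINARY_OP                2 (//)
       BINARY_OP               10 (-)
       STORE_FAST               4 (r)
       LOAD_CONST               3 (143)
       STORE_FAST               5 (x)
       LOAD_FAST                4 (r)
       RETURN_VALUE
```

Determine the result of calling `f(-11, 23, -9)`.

LOAD_FAST_LOAD_FAST c,c → push -9,-9. Stack: [-9, -9]
BINARY_OP * → -9 * -9 = 81. Stack: [81]
STORE_FAST p → p=81. Stack: []
LOAD_FAST_LOAD_FAST b,p → push 23,81. Stack: [23, 81]
COMPARE_OP bool(>=) → 23 vs 81 = False. Stack: [False]
POP_JUMP_IF_FALSE → pop False; jump. Stack: []
LOAD_FAST_LOAD_FAST p,c → push 81,-9. Stack: [81, -9]
BINARY_OP + → 81 + -9 = 72. Stack: [72]
LOAD_CONST → push 4. Stack: [72, 4]
LOAD_FAST b → push 23. Stack: [72, 4, 23]
BINARY_OP // → 4 // 23 = 0. Stack: [72, 0]
BINARY_OP - → 72 - 0 = 72. Stack: [72]
STORE_FAST r → r=72. Stack: []
LOAD_CONST → push 143. Stack: [143]
STORE_FAST x → x=143. Stack: []
LOAD_FAST r → push 72. Stack: [72]
RETURN_VALUE → return 72.

72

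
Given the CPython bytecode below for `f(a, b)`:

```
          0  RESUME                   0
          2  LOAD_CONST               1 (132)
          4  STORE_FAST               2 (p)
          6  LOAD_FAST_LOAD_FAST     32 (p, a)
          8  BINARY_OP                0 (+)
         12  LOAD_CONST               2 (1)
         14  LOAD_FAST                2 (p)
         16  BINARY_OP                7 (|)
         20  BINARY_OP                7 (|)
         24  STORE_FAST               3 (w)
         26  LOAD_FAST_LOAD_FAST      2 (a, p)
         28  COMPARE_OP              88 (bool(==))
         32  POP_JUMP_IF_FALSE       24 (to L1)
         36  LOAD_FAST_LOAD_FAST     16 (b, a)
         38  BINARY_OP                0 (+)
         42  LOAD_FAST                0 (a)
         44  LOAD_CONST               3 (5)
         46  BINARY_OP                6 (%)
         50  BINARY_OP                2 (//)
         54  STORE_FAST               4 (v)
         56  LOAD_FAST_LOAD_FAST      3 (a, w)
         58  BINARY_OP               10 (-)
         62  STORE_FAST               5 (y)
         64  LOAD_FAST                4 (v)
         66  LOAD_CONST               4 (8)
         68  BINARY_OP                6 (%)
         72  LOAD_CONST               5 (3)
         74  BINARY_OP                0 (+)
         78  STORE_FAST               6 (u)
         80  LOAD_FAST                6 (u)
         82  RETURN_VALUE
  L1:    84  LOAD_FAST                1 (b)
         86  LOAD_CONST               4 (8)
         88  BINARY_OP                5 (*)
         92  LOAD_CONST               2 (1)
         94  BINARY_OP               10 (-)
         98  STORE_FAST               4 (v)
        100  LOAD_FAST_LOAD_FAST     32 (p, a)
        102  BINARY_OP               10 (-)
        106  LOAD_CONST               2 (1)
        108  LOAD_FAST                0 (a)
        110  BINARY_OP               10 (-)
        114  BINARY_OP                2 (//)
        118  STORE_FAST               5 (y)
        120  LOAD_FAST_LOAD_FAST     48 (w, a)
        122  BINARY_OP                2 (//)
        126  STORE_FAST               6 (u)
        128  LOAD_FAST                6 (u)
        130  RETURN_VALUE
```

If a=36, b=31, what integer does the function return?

LOAD_CONST → push 132. Stack: [132]
STORE_FAST p → p=132. Stack: []
LOAD_FAST_LOAD_FAST p,a → push 132,36. Stack: [132, 36]
BINARY_OP + → 132 + 36 = 168. Stack: [168]
LOAD_CONST → push 1. Stack: [168, 1]
LOAD_FAST p → push 132. Stack: [168, 1, 132]
BINARY_OP | → 1 | 132 = 133. Stack: [168, 133]
BINARY_OP | → 168 | 133 = 173. Stack: [173]
STORE_FAST w → w=173. Stack: []
LOAD_FAST_LOAD_FAST a,p → push 36,132. Stack: [36, 132]
COMPARE_OP bool(==) → 36 vs 132 = False. Stack: [False]
POP_JUMP_IF_FALSE → pop False; jump. Stack: []
LOAD_FAST b → push 31. Stack: [31]
LOAD_CONST → push 8. Stack: [31, 8]
BINARY_OP * → 31 * 8 = 248. Stack: [248]
LOAD_CONST → push 1. Stack: [248, 1]
BINARY_OP - → 248 - 1 = 247. Stack: [247]
STORE_FAST v → v=247. Stack: []
LOAD_FAST_LOAD_FAST p,a → push 132,36. Stack: [132, 36]
BINARY_OP - → 132 - 36 = 96. Stack: [96]
LOAD_CONST → push 1. Stack: [96, 1]
LOAD_FAST a → push 36. Stack: [96, 1, 36]
BINARY_OP - → 1 - 36 = -35. Stack: [96, -35]
BINARY_OP // → 96 // -35 = -3. Stack: [-3]
STORE_FAST y → y=-3. Stack: []
LOAD_FAST_LOAD_FAST w,a → push 173,36. Stack: [173, 36]
BINARY_OP // → 173 // 36 = 4. Stack: [4]
STORE_FAST u → u=4. Stack: []
LOAD_FAST u → push 4. Stack: [4]
RETURN_VALUE → return 4.

4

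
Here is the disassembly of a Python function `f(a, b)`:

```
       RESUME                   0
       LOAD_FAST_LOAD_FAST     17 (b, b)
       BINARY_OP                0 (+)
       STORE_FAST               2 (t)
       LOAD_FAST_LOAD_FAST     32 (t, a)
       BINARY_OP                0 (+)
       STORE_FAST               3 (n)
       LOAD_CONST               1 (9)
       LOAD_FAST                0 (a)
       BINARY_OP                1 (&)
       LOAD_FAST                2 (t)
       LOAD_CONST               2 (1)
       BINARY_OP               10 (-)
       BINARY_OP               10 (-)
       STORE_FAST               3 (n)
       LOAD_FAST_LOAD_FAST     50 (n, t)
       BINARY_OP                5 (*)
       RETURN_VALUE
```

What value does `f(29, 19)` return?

LOAD_FAST_LOAD_FAST b,b → push 19,19. Stack: [19, 19]
BINARY_OP + → 19 + 19 = 38. Stack: [38]
STORE_FAST t → t=38. Stack: []
LOAD_FAST_LOAD_FAST t,a → push 38,29. Stack: [38, 29]
BINARY_OP + → 38 + 29 = 67. Stack: [67]
STORE_FAST n → n=67. Stack: []
LOAD_CONST → push 9. Stack: [9]
LOAD_FAST a → push 29. Stack: [9, 29]
BINARY_OP & → 9 & 29 = 9. Stack: [9]
LOAD_FAST t → push 38. Stack: [9, 38]
LOAD_CONST → push 1. Stack: [9, 38, 1]
BINARY_OP - → 38 - 1 = 37. Stack: [9, 37]
BINARY_OP - → 9 - 37 = -28. Stack: [-28]
STORE_FAST n → n=-28. Stack: []
LOAD_FAST_LOAD_FAST n,t → push -28,38. Stack: [-28, 38]
BINARY_OP * → -28 * 38 = -1064. Stack: [-1064]
RETURN_VALUE → return -1064.

-1064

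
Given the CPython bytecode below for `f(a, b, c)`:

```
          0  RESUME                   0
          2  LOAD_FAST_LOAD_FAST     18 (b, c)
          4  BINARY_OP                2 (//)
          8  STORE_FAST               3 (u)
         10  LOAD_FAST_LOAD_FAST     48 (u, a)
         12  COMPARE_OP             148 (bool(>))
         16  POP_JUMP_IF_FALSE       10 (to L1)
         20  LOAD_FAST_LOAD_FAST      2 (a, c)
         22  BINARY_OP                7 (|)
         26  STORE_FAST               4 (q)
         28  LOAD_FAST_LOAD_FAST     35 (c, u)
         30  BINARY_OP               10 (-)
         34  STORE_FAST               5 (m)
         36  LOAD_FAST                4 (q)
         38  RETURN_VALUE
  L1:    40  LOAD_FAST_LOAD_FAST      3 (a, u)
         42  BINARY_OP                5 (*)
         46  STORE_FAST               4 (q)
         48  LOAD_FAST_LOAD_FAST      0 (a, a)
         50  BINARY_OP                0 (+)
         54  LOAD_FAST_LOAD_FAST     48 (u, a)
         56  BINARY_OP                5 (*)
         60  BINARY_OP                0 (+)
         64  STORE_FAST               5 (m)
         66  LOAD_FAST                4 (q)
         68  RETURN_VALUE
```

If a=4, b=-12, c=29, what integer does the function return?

-4

LOAD_FAST_LOAD_FAST b,c → push -12,29. Stack: [-12, 29]
BINARY_OP // → -12 // 29 = -1. Stack: [-1]
STORE_FAST u → u=-1. Stack: []
LOAD_FAST_LOAD_FAST u,a → push -1,4. Stack: [-1, 4]
COMPARE_OP bool(>) → -1 vs 4 = False. Stack: [False]
POP_JUMP_IF_FALSE → pop False; jump. Stack: []
LOAD_FAST_LOAD_FAST a,u → push 4,-1. Stack: [4, -1]
BINARY_OP * → 4 * -1 = -4. Stack: [-4]
STORE_FAST q → q=-4. Stack: []
LOAD_FAST_LOAD_FAST a,a → push 4,4. Stack: [4, 4]
BINARY_OP + → 4 + 4 = 8. Stack: [8]
LOAD_FAST_LOAD_FAST u,a → push -1,4. Stack: [8, -1, 4]
BINARY_OP * → -1 * 4 = -4. Stack: [8, -4]
BINARY_OP + → 8 + -4 = 4. Stack: [4]
STORE_FAST m → m=4. Stack: []
LOAD_FAST q → push -4. Stack: [-4]
RETURN_VALUE → return -4.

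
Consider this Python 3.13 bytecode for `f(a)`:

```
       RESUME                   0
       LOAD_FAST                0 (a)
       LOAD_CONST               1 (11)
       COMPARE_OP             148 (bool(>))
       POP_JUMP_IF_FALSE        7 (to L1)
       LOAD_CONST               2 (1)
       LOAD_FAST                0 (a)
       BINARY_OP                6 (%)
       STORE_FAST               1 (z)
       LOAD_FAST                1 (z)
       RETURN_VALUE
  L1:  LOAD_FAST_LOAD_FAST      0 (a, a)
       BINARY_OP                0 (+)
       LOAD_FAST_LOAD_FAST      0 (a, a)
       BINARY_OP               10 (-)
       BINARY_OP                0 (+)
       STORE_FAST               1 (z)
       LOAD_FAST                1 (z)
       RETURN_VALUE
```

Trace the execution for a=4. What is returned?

8

LOAD_FAST a → push 4. Stack: [4]
LOAD_CONST → push 11. Stack: [4, 11]
COMPARE_OP bool(>) → 4 vs 11 = False. Stack: [False]
POP_JUMP_IF_FALSE → pop False; jump. Stack: []
LOAD_FAST_LOAD_FAST a,a → push 4,4. Stack: [4, 4]
BINARY_OP + → 4 + 4 = 8. Stack: [8]
LOAD_FAST_LOAD_FAST a,a → push 4,4. Stack: [8, 4, 4]
BINARY_OP - → 4 - 4 = 0. Stack: [8, 0]
BINARY_OP + → 8 + 0 = 8. Stack: [8]
STORE_FAST z → z=8. Stack: []
LOAD_FAST z → push 8. Stack: [8]
RETURN_VALUE → return 8.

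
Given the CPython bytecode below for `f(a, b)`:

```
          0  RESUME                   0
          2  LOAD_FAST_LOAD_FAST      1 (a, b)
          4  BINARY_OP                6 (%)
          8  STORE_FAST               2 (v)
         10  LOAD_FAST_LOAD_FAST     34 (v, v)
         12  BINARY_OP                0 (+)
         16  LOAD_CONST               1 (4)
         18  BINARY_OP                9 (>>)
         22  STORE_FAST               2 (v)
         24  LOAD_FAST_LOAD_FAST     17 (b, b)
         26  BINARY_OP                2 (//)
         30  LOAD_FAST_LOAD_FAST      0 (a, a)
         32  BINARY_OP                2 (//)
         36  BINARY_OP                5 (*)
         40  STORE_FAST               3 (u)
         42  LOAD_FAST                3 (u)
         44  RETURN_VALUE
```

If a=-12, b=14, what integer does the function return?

1

LOAD_FAST_LOAD_FAST a,b → push -12,14. Stack: [-12, 14]
BINARY_OP % → -12 % 14 = 2. Stack: [2]
STORE_FAST v → v=2. Stack: []
LOAD_FAST_LOAD_FAST v,v → push 2,2. Stack: [2, 2]
BINARY_OP + → 2 + 2 = 4. Stack: [4]
LOAD_CONST → push 4. Stack: [4, 4]
BINARY_OP >> → 4 >> 4 = 0. Stack: [0]
STORE_FAST v → v=0. Stack: []
LOAD_FAST_LOAD_FAST b,b → push 14,14. Stack: [14, 14]
BINARY_OP // → 14 // 14 = 1. Stack: [1]
LOAD_FAST_LOAD_FAST a,a → push -12,-12. Stack: [1, -12, -12]
BINARY_OP // → -12 // -12 = 1. Stack: [1, 1]
BINARY_OP * → 1 * 1 = 1. Stack: [1]
STORE_FAST u → u=1. Stack: []
LOAD_FAST u → push 1. Stack: [1]
RETURN_VALUE → return 1.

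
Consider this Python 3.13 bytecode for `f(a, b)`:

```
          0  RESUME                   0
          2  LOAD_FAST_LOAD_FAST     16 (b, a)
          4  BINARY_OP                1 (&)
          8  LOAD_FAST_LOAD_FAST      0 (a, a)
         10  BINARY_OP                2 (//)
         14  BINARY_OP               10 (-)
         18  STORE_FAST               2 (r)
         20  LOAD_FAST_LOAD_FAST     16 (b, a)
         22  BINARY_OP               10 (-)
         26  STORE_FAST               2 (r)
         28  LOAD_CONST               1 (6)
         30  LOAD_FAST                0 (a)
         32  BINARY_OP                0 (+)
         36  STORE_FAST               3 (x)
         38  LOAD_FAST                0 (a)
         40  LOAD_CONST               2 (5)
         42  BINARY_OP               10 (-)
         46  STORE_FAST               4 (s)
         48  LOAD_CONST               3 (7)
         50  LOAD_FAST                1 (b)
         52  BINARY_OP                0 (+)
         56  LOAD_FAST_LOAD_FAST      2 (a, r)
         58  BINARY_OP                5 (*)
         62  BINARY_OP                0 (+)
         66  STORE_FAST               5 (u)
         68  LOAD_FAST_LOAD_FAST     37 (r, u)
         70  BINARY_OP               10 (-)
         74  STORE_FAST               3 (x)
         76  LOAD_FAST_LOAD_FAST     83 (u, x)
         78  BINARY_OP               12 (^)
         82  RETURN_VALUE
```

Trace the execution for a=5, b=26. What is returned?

LOAD_FAST_LOAD_FAST b,a → push 26,5. Stack: [26, 5]
BINARY_OP & → 26 & 5 = 0. Stack: [0]
LOAD_FAST_LOAD_FAST a,a → push 5,5. Stack: [0, 5, 5]
BINARY_OP // → 5 // 5 = 1. Stack: [0, 1]
BINARY_OP - → 0 - 1 = -1. Stack: [-1]
STORE_FAST r → r=-1. Stack: []
LOAD_FAST_LOAD_FAST b,a → push 26,5. Stack: [26, 5]
BINARY_OP - → 26 - 5 = 21. Stack: [21]
STORE_FAST r → r=21. Stack: []
LOAD_CONST → push 6. Stack: [6]
LOAD_FAST a → push 5. Stack: [6, 5]
BINARY_OP + → 6 + 5 = 11. Stack: [11]
STORE_FAST x → x=11. Stack: []
LOAD_FAST a → push 5. Stack: [5]
LOAD_CONST → push 5. Stack: [5, 5]
BINARY_OP - → 5 - 5 = 0. Stack: [0]
STORE_FAST s → s=0. Stack: []
LOAD_CONST → push 7. Stack: [7]
LOAD_FAST b → push 26. Stack: [7, 26]
BINARY_OP + → 7 + 26 = 33. Stack: [33]
LOAD_FAST_LOAD_FAST a,r → push 5,21. Stack: [33, 5, 21]
BINARY_OP * → 5 * 21 = 105. Stack: [33, 105]
BINARY_OP + → 33 + 105 = 138. Stack: [138]
STORE_FAST u → u=138. Stack: []
LOAD_FAST_LOAD_FAST r,u → push 21,138. Stack: [21, 138]
BINARY_OP - → 21 - 138 = -117. Stack: [-117]
STORE_FAST x → x=-117. Stack: []
LOAD_FAST_LOAD_FAST u,x → push 138,-117. Stack: [138, -117]
BINARY_OP ^ → 138 ^ -117 = -255. Stack: [-255]
RETURN_VALUE → return -255.

-255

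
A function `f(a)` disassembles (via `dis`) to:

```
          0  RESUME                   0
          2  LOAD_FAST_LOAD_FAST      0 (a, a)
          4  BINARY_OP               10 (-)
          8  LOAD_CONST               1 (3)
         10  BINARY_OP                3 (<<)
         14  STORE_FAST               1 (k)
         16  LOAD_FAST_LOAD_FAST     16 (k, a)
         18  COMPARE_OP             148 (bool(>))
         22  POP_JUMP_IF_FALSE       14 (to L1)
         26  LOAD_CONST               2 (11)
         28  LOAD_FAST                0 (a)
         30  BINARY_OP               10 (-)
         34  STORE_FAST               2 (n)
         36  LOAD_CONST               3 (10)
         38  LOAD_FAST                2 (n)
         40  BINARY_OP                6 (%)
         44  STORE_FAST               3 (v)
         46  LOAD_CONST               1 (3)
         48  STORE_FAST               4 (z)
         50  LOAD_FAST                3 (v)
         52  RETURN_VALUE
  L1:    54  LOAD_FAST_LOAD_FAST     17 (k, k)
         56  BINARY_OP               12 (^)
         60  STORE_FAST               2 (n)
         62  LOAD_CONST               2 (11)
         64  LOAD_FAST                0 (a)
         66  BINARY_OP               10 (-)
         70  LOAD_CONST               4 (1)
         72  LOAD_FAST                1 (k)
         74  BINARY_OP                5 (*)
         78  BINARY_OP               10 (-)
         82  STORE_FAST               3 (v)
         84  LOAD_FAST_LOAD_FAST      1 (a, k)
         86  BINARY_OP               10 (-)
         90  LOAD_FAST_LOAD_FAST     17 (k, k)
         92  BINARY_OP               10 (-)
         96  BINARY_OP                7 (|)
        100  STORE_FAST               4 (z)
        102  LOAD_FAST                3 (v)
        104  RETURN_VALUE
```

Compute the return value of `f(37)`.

LOAD_FAST_LOAD_FAST a,a → push 37,37. Stack: [37, 37]
BINARY_OP - → 37 - 37 = 0. Stack: [0]
LOAD_CONST → push 3. Stack: [0, 3]
BINARY_OP << → 0 << 3 = 0. Stack: [0]
STORE_FAST k → k=0. Stack: []
LOAD_FAST_LOAD_FAST k,a → push 0,37. Stack: [0, 37]
COMPARE_OP bool(>) → 0 vs 37 = False. Stack: [False]
POP_JUMP_IF_FALSE → pop False; jump. Stack: []
LOAD_FAST_LOAD_FAST k,k → push 0,0. Stack: [0, 0]
BINARY_OP ^ → 0 ^ 0 = 0. Stack: [0]
STORE_FAST n → n=0. Stack: []
LOAD_CONST → push 11. Stack: [11]
LOAD_FAST a → push 37. Stack: [11, 37]
BINARY_OP - → 11 - 37 = -26. Stack: [-26]
LOAD_CONST → push 1. Stack: [-26, 1]
LOAD_FAST k → push 0. Stack: [-26, 1, 0]
BINARY_OP * → 1 * 0 = 0. Stack: [-26, 0]
BINARY_OP - → -26 - 0 = -26. Stack: [-26]
STORE_FAST v → v=-26. Stack: []
LOAD_FAST_LOAD_FAST a,k → push 37,0. Stack: [37, 0]
BINARY_OP - → 37 - 0 = 37. Stack: [37]
LOAD_FAST_LOAD_FAST k,k → push 0,0. Stack: [37, 0, 0]
BINARY_OP - → 0 - 0 = 0. Stack: [37, 0]
BINARY_OP | → 37 | 0 = 37. Stack: [37]
STORE_FAST z → z=37. Stack: []
LOAD_FAST v → push -26. Stack: [-26]
RETURN_VALUE → return -26.

-26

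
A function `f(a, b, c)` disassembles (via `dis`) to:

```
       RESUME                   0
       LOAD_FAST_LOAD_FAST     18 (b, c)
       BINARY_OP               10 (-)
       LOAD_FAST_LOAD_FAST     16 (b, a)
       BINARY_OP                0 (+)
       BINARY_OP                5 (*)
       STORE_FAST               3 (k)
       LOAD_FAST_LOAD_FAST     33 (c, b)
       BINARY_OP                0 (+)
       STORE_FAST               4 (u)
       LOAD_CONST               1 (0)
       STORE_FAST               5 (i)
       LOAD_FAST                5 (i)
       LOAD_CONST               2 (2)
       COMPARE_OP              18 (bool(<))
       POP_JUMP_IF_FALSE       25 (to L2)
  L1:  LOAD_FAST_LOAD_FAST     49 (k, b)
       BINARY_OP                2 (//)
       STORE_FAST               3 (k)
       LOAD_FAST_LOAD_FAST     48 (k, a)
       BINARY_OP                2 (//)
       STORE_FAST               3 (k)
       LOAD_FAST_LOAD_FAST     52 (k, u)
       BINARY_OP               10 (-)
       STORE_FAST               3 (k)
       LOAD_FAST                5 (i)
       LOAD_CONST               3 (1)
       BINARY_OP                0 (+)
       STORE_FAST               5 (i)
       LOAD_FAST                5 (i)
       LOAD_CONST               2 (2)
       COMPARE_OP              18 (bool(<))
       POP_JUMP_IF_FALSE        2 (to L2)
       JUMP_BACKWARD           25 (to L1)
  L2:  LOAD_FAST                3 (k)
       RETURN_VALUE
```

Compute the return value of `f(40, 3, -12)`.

9

LOAD_FAST_LOAD_FAST b,c → push 3,-12. Stack: [3, -12]
BINARY_OP - → 3 - -12 = 15. Stack: [15]
LOAD_FAST_LOAD_FAST b,a → push 3,40. Stack: [15, 3, 40]
BINARY_OP + → 3 + 40 = 43. Stack: [15, 43]
BINARY_OP * → 15 * 43 = 645. Stack: [645]
STORE_FAST k → k=645. Stack: []
LOAD_FAST_LOAD_FAST c,b → push -12,3. Stack: [-12, 3]
BINARY_OP + → -12 + 3 = -9. Stack: [-9]
STORE_FAST u → u=-9. Stack: []
LOAD_CONST → push 0. Stack: [0]
STORE_FAST i → i=0. Stack: []
LOAD_FAST i → push 0. Stack: [0]
LOAD_CONST → push 2. Stack: [0, 2]
COMPARE_OP bool(<) → 0 vs 2 = True. Stack: [True]
POP_JUMP_IF_FALSE → pop True; no jump. Stack: []
LOAD_FAST_LOAD_FAST k,b → push 645,3. Stack: [645, 3]
BINARY_OP // → 645 // 3 = 215. Stack: [215]
STORE_FAST k → k=215. Stack: []
LOAD_FAST_LOAD_FAST k,a → push 215,40. Stack: [215, 40]
BINARY_OP // → 215 // 40 = 5. Stack: [5]
STORE_FAST k → k=5. Stack: []
LOAD_FAST_LOAD_FAST k,u → push 5,-9. Stack: [5, -9]
BINARY_OP - → 5 - -9 = 14. Stack: [14]
STORE_FAST k → k=14. Stack: []
LOAD_FAST i → push 0. Stack: [0]
LOAD_CONST → push 1. Stack: [0, 1]
BINARY_OP + → 0 + 1 = 1. Stack: [1]
STORE_FAST i → i=1. Stack: []
LOAD_FAST i → push 1. Stack: [1]
LOAD_CONST → push 2. Stack: [1, 2]
COMPARE_OP bool(<) → 1 vs 2 = True. Stack: [True]
POP_JUMP_IF_FALSE → pop True; no jump. Stack: []
LOAD_FAST_LOAD_FAST k,b → push 14,3. Stack: [14, 3]
BINARY_OP // → 14 // 3 = 4. Stack: [4]
STORE_FAST k → k=4. Stack: []
LOAD_FAST_LOAD_FAST k,a → push 4,40. Stack: [4, 40]
BINARY_OP // → 4 // 40 = 0. Stack: [0]
STORE_FAST k → k=0. Stack: []
LOAD_FAST_LOAD_FAST k,u → push 0,-9. Stack: [0, -9]
BINARY_OP - → 0 - -9 = 9. Stack: [9]
STORE_FAST k → k=9. Stack: []
LOAD_FAST i → push 1. Stack: [1]
LOAD_CONST → push 1. Stack: [1, 1]
BINARY_OP + → 1 + 1 = 2. Stack: [2]
STORE_FAST i → i=2. Stack: []
LOAD_FAST i → push 2. Stack: [2]
LOAD_CONST → push 2. Stack: [2, 2]
COMPARE_OP bool(<) → 2 vs 2 = False. Stack: [False]
POP_JUMP_IF_FALSE → pop False; jump. Stack: []
LOAD_FAST k → push 9. Stack: [9]
RETURN_VALUE → return 9.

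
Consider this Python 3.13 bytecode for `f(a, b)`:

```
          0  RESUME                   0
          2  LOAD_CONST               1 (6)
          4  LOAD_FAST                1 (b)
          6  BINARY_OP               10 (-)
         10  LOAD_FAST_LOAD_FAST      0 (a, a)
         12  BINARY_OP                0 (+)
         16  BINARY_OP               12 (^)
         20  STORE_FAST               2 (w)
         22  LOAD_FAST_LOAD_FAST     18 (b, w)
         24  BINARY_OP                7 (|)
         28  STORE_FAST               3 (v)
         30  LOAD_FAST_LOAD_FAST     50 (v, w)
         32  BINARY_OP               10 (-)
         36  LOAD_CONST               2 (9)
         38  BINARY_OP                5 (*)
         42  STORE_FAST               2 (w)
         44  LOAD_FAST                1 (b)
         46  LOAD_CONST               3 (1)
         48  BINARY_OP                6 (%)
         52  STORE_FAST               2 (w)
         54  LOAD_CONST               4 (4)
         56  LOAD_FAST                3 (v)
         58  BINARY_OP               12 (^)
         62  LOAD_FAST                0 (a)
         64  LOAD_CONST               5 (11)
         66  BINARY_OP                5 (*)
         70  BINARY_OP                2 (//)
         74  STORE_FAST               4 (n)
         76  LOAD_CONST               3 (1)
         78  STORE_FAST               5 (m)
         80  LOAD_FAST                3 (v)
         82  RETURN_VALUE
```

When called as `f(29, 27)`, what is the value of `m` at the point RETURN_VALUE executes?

LOAD_CONST → push 6. Stack: [6]
LOAD_FAST b → push 27. Stack: [6, 27]
BINARY_OP - → 6 - 27 = -21. Stack: [-21]
LOAD_FAST_LOAD_FAST a,a → push 29,29. Stack: [-21, 29, 29]
BINARY_OP + → 29 + 29 = 58. Stack: [-21, 58]
BINARY_OP ^ → -21 ^ 58 = -47. Stack: [-47]
STORE_FAST w → w=-47. Stack: []
LOAD_FAST_LOAD_FAST b,w → push 27,-47. Stack: [27, -47]
BINARY_OP | → 27 | -47 = -37. Stack: [-37]
STORE_FAST v → v=-37. Stack: []
LOAD_FAST_LOAD_FAST v,w → push -37,-47. Stack: [-37, -47]
BINARY_OP - → -37 - -47 = 10. Stack: [10]
LOAD_CONST → push 9. Stack: [10, 9]
BINARY_OP * → 10 * 9 = 90. Stack: [90]
STORE_FAST w → w=90. Stack: []
LOAD_FAST b → push 27. Stack: [27]
LOAD_CONST → push 1. Stack: [27, 1]
BINARY_OP % → 27 % 1 = 0. Stack: [0]
STORE_FAST w → w=0. Stack: []
LOAD_CONST → push 4. Stack: [4]
LOAD_FAST v → push -37. Stack: [4, -37]
BINARY_OP ^ → 4 ^ -37 = -33. Stack: [-33]
LOAD_FAST a → push 29. Stack: [-33, 29]
LOAD_CONST → push 11. Stack: [-33, 29, 11]
BINARY_OP * → 29 * 11 = 319. Stack: [-33, 319]
BINARY_OP // → -33 // 319 = -1. Stack: [-1]
STORE_FAST n → n=-1. Stack: []
LOAD_CONST → push 1. Stack: [1]
STORE_FAST m → m=1. Stack: []
LOAD_FAST v → push -37. Stack: [-37]
RETURN_VALUE → return -37.

1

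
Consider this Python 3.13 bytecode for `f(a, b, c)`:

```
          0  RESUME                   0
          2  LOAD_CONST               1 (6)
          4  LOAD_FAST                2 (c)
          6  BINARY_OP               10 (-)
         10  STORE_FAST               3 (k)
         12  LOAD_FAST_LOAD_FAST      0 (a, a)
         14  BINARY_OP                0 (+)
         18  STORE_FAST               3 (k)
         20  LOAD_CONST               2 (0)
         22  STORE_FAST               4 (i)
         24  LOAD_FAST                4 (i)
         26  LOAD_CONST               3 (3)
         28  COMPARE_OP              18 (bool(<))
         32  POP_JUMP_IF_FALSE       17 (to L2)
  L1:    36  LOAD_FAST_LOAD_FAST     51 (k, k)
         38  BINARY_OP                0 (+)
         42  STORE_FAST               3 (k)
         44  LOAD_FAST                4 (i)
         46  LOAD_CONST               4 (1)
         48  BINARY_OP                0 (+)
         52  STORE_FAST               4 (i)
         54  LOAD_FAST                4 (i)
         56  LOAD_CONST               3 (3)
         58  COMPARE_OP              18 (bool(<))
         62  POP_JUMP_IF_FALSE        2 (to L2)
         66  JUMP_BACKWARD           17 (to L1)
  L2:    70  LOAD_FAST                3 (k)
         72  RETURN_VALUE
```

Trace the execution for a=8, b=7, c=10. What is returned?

LOAD_CONST → push 6. Stack: [6]
LOAD_FAST c → push 10. Stack: [6, 10]
BINARY_OP - → 6 - 10 = -4. Stack: [-4]
STORE_FAST k → k=-4. Stack: []
LOAD_FAST_LOAD_FAST a,a → push 8,8. Stack: [8, 8]
BINARY_OP + → 8 + 8 = 16. Stack: [16]
STORE_FAST k → k=16. Stack: []
LOAD_CONST → push 0. Stack: [0]
STORE_FAST i → i=0. Stack: []
LOAD_FAST i → push 0. Stack: [0]
LOAD_CONST → push 3. Stack: [0, 3]
COMPARE_OP bool(<) → 0 vs 3 = True. Stack: [True]
POP_JUMP_IF_FALSE → pop True; no jump. Stack: []
LOAD_FAST_LOAD_FAST k,k → push 16,16. Stack: [16, 16]
BINARY_OP + → 16 + 16 = 32. Stack: [32]
STORE_FAST k → k=32. Stack: []
LOAD_FAST i → push 0. Stack: [0]
LOAD_CONST → push 1. Stack: [0, 1]
BINARY_OP + → 0 + 1 = 1. Stack: [1]
STORE_FAST i → i=1. Stack: []
LOAD_FAST i → push 1. Stack: [1]
LOAD_CONST → push 3. Stack: [1, 3]
COMPARE_OP bool(<) → 1 vs 3 = True. Stack: [True]
POP_JUMP_IF_FALSE → pop True; no jump. Stack: []
LOAD_FAST_LOAD_FAST k,k → push 32,32. Stack: [32, 32]
BINARY_OP + → 32 + 32 = 64. Stack: [64]
STORE_FAST k → k=64. Stack: []
LOAD_FAST i → push 1. Stack: [1]
LOAD_CONST → push 1. Stack: [1, 1]
BINARY_OP + → 1 + 1 = 2. Stack: [2]
STORE_FAST i → i=2. Stack: []
LOAD_FAST i → push 2. Stack: [2]
LOAD_CONST → push 3. Stack: [2, 3]
COMPARE_OP bool(<) → 2 vs 3 = True. Stack: [True]
POP_JUMP_IF_FALSE → pop True; no jump. Stack: []
LOAD_FAST_LOAD_FAST k,k → push 64,64. Stack: [64, 64]
BINARY_OP + → 64 + 64 = 128. Stack: [128]
STORE_FAST k → k=128. Stack: []
LOAD_FAST i → push 2. Stack: [2]
LOAD_CONST → push 1. Stack: [2, 1]
BINARY_OP + → 2 + 1 = 3. Stack: [3]
STORE_FAST i → i=3. Stack: []
LOAD_FAST i → push 3. Stack: [3]
LOAD_CONST → push 3. Stack: [3, 3]
COMPARE_OP bool(<) → 3 vs 3 = False. Stack: [False]
POP_JUMP_IF_FALSE → pop False; jump. Stack: []
LOAD_FAST k → push 128. Stack: [128]
RETURN_VALUE → return 128.

128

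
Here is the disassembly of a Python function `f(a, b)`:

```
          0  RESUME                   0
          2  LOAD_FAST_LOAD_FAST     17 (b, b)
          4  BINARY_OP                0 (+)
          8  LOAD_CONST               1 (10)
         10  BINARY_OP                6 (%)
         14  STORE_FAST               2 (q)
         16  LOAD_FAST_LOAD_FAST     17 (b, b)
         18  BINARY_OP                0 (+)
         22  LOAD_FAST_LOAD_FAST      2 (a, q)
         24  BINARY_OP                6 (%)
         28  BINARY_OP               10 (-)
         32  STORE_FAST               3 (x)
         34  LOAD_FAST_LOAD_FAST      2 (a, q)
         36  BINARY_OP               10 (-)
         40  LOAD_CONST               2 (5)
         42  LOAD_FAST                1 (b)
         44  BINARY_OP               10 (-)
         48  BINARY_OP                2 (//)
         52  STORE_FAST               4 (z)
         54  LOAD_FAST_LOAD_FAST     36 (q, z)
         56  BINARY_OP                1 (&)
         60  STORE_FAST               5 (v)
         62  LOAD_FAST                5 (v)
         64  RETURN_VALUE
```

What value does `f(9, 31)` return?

2

LOAD_FAST_LOAD_FAST b,b → push 31,31. Stack: [31, 31]
BINARY_OP + → 31 + 31 = 62. Stack: [62]
LOAD_CONST → push 10. Stack: [62, 10]
BINARY_OP % → 62 % 10 = 2. Stack: [2]
STORE_FAST q → q=2. Stack: []
LOAD_FAST_LOAD_FAST b,b → push 31,31. Stack: [31, 31]
BINARY_OP + → 31 + 31 = 62. Stack: [62]
LOAD_FAST_LOAD_FAST a,q → push 9,2. Stack: [62, 9, 2]
BINARY_OP % → 9 % 2 = 1. Stack: [62, 1]
BINARY_OP - → 62 - 1 = 61. Stack: [61]
STORE_FAST x → x=61. Stack: []
LOAD_FAST_LOAD_FAST a,q → push 9,2. Stack: [9, 2]
BINARY_OP - → 9 - 2 = 7. Stack: [7]
LOAD_CONST → push 5. Stack: [7, 5]
LOAD_FAST b → push 31. Stack: [7, 5, 31]
BINARY_OP - → 5 - 31 = -26. Stack: [7, -26]
BINARY_OP // → 7 // -26 = -1. Stack: [-1]
STORE_FAST z → z=-1. Stack: []
LOAD_FAST_LOAD_FAST q,z → push 2,-1. Stack: [2, -1]
BINARY_OP & → 2 & -1 = 2. Stack: [2]
STORE_FAST v → v=2. Stack: []
LOAD_FAST v → push 2. Stack: [2]
RETURN_VALUE → return 2.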